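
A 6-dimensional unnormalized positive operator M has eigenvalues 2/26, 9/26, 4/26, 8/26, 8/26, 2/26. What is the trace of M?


tr(M) = sum of eigenvalues
= 2/26 + 9/26 + 4/26 + 8/26 + 8/26 + 2/26
= 33/26
= 1.2692

1.2692


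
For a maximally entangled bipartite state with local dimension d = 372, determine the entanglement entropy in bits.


For a maximally entangled state in d x d:
S = log2(d) = log2(372)
= 8.5392

8.5392


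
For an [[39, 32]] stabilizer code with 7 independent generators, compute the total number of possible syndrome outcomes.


Each stabilizer generator gives a binary (+1 or -1) measurement outcome.
With 7 independent generators:
Total syndromes = 2^7
= 128

128


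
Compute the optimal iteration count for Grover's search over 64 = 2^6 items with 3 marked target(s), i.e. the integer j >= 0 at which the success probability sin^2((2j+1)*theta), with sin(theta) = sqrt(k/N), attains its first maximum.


After j Grover iterations the success probability is P(j) = sin^2((2j+1)*theta), where sin(theta) = sqrt(k/N).
N = 2^6 = 64, k = 3
sin(theta) = sqrt(k/N) = 0.2165063509
theta = arcsin(sqrt(k/N)) = 0.2182345144 rad
P(j) reaches its first maximum when (2j+1)*theta is as close as possible to pi/2, i.e. j = round(pi/(4*theta) - 1/2).
pi/(4*theta) - 1/2 = 3.0989
(For comparison, the common estimate pi/4 * sqrt(N/k) = 3.6276; the exact maximiser is used here.)
Optimal iterations = 3

3


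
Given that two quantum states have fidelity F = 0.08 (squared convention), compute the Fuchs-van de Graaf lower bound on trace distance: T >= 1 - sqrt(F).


Fuchs-van de Graaf (squared-fidelity convention): 1 - sqrt(F) <= T <= sqrt(1 - F).
Lower bound: T >= 1 - sqrt(F)
sqrt(F) = sqrt(0.08) = 0.2828
T >= 1 - 0.2828
T >= 0.7172

0.7172


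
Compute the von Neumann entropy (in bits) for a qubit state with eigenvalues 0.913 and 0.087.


S = -p*log2(p) - (1-p)*log2(1-p)
p = 0.9130, 1-p = 0.0870
= -0.9130 * log2(0.9130) - 0.0870 * log2(0.0870)
= -(-0.1199) - (-0.3065)
= 0.4264

0.4264


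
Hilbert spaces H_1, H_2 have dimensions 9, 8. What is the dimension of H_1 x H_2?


dim(H_1 x H_2) = 9 * 8
= 72

72


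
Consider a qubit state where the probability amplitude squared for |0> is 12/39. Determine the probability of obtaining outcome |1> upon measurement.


|alpha|^2 = 12/39 = 0.3077
|beta|^2 = 1 - 12/39 = 27/39 = 0.6923
P(|1>) = |beta|^2 = 0.6923

0.6923


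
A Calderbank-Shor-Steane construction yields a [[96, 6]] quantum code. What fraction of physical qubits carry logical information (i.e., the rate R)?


Code rate R = k/n
= 6/96
= 0.0625

0.0625


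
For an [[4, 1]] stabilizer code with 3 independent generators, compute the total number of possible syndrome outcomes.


Each stabilizer generator gives a binary (+1 or -1) measurement outcome.
With 3 independent generators:
Total syndromes = 2^3
= 8

8


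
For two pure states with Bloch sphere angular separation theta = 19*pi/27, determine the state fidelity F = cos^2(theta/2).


For states separated by angle theta on Bloch sphere:
F = cos^2(theta/2)
theta = 19*pi/27 = 2.2108
theta/2 = 1.1054
cos(theta/2) = 0.4488
F = 0.2014

0.2014


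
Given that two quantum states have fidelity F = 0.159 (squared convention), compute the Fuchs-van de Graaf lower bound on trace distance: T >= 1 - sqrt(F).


Fuchs-van de Graaf (squared-fidelity convention): 1 - sqrt(F) <= T <= sqrt(1 - F).
Lower bound: T >= 1 - sqrt(F)
sqrt(F) = sqrt(0.159) = 0.3987
T >= 1 - 0.3987
T >= 0.6013

0.6013


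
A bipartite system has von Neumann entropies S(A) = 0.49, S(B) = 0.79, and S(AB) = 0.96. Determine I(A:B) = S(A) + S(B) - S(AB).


I(A:B) = S(A) + S(B) - S(AB)
= 0.49 + 0.79 - 0.96
= 0.3200

0.3200


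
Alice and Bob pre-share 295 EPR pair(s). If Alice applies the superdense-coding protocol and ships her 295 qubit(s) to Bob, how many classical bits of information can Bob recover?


Superdense coding allows 2 classical bits per shared entangled pair.
295 pair(s) -> 2 * 295 = 590 classical bits

590


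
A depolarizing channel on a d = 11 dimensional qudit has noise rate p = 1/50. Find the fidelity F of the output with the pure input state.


F = (1-p) + p/d
= (1 - 0.0200) + 0.0200/11
= 0.9800 + 0.0018
= 0.9818

0.9818


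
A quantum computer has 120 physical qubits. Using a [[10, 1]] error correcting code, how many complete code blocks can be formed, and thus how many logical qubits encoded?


Each code block uses 10 physical qubits for 1 logical qubit(s).
Number of complete blocks = floor(120 / 10) = 12
Logical qubits = 12 * 1
= 12

12


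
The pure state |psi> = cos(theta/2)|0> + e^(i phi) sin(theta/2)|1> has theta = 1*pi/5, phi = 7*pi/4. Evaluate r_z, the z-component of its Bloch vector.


theta = 0.6283, phi = 5.4978
r_z = cos(theta) = 0.8090

0.8090


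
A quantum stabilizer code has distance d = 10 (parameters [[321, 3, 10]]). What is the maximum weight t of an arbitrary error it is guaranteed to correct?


Code parameters: [[321, 3, 10]], distance d = 10.
Number of correctable errors = floor((d-1)/2)
= floor((10 - 1)/2)
= floor(9/2)
= 4

4


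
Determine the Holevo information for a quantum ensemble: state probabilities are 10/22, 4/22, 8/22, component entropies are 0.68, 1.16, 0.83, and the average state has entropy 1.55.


chi = S(rho) - sum_i p_i * S(rho_i)
Weighted entropy = 10/22 * 0.68 + 4/22 * 1.16 + 8/22 * 0.83
= 0.8218
chi = 1.55 - 0.8218
= 0.7282

0.7282


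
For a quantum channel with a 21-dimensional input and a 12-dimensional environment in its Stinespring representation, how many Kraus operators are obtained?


Tracing out the environment in an orthonormal basis {|i>_E} gives Kraus operators K_i = <i|_E U |0>_E.
Number of Kraus operators = dim(H_env) = d_env
= 12

12


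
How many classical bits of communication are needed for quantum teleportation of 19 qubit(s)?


Quantum teleportation requires 2 classical bits per qubit teleported.
19 qubit(s) -> 2 * 19 = 38 classical bits

38


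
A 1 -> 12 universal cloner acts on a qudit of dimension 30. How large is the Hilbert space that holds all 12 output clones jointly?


Output space = H^(tensor 12) where dim(H) = 30
dim = 30^12
= 900 (after 2 factors)
= 27000 (after 3 factors)
= 810000 (after 4 factors)
= 24300000 (after 5 factors)
= 729000000 (after 6 factors)
= 21870000000 (after 7 factors)
= 656100000000 (after 8 factors)
= 19683000000000 (after 9 factors)
= 590490000000000 (after 10 factors)
= 17714700000000000 (after 11 factors)
= 531441000000000000 (after 12 factors)
= 531441000000000000

531441000000000000


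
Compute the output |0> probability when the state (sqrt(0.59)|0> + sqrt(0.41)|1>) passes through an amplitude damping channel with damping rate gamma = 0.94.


For amplitude damping with parameter gamma on state sqrt(a)|0> + sqrt(b)|1>:
alpha^2 = 0.59, beta^2 = 0.41
P(|0>) = alpha^2 + gamma * beta^2
= 0.59 + 0.94 * 0.41
= 0.59 + 0.3854
= 0.9754

0.9754


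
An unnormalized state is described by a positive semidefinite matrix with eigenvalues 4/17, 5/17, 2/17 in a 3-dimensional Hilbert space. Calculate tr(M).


tr(M) = sum of eigenvalues
= 4/17 + 5/17 + 2/17
= 11/17
= 0.6471

0.6471


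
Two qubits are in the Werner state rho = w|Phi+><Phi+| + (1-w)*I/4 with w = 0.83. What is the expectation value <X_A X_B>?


|Phi+> = (|00> + |11>)/sqrt(2)
For the pure Bell state, <X_A X_B> = +1 (Bell-state Pauli correlator).
The maximally-mixed part I/4 has tr(I/4 * P tensor P) = 0 for any traceless Pauli P.
So <X_A X_B>_rho = w * (+1) + (1 - w) * 0
= 0.83 * (+1)
= 0.8300

0.8300


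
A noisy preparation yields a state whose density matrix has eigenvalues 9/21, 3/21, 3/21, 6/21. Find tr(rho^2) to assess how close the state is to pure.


tr(rho^2) = sum of eigenvalues squared
= (9/21)^2 + (3/21)^2 + (3/21)^2 + (6/21)^2
= (81 + 9 + 9 + 36) / 441
= 135/441
= 0.3061

0.3061


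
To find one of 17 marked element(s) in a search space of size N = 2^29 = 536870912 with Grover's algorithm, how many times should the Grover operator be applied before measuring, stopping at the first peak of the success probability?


After j Grover iterations the success probability is P(j) = sin^2((2j+1)*theta), where sin(theta) = sqrt(k/N).
N = 2^29 = 536870912, k = 17
sin(theta) = sqrt(k/N) = 0.00017794653
theta = arcsin(sqrt(k/N)) = 0.0001779465309 rad
P(j) reaches its first maximum when (2j+1)*theta is as close as possible to pi/2, i.e. j = round(pi/(4*theta) - 1/2).
pi/(4*theta) - 1/2 = 4413.1750
(For comparison, the common estimate pi/4 * sqrt(N/k) = 4413.6751; the exact maximiser is used here.)
Optimal iterations = 4413

4413


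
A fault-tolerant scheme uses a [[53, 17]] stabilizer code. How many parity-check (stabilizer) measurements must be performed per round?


For an [[n,k]] stabilizer code:
Number of stabilizer generators = n - k
= 53 - 17
= 36

36


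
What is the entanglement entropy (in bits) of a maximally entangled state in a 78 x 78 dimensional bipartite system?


For a maximally entangled state in d x d:
S = log2(d) = log2(78)
= 6.2854

6.2854


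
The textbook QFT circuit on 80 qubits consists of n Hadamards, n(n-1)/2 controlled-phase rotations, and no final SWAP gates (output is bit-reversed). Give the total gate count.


Hadamard gates: 80
Controlled rotations: n*(n-1)/2 = 80*79/2 = 3160
SWAP gates: 0 (omitted)
Total = 80 + 3160
= 3240

3240


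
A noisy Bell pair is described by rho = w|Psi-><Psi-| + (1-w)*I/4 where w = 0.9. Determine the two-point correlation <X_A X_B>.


|Psi-> = (|01> - |10>)/sqrt(2)
For the pure Bell state, <X_A X_B> = -1 (Bell-state Pauli correlator).
The maximally-mixed part I/4 has tr(I/4 * P tensor P) = 0 for any traceless Pauli P.
So <X_A X_B>_rho = w * (-1) + (1 - w) * 0
= 0.9 * (-1)
= -0.9000

-0.9000


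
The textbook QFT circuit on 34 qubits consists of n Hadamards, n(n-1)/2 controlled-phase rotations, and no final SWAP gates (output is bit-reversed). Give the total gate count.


Hadamard gates: 34
Controlled rotations: n*(n-1)/2 = 34*33/2 = 561
SWAP gates: 0 (omitted)
Total = 34 + 561
= 595

595


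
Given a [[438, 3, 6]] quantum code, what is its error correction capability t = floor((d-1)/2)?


Code parameters: [[438, 3, 6]], distance d = 6.
Number of correctable errors = floor((d-1)/2)
= floor((6 - 1)/2)
= floor(5/2)
= 2

2


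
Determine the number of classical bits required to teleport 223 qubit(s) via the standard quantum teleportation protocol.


Quantum teleportation requires 2 classical bits per qubit teleported.
223 qubit(s) -> 2 * 223 = 446 classical bits

446


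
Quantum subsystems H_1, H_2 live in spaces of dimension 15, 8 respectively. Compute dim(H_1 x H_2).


dim(H_1 x H_2) = 15 * 8
= 120

120


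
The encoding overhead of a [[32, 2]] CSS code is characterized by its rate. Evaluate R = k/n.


Code rate R = k/n
= 2/32
= 0.0625

0.0625


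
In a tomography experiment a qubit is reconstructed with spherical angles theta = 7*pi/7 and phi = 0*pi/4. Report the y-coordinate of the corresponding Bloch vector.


theta = 3.1416, phi = 0.0000
r_y = sin(theta)*sin(phi) = 0.0000 * 0.0000
r_y = 0.0000

0.0000


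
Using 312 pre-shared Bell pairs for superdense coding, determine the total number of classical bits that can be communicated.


Superdense coding allows 2 classical bits per shared entangled pair.
312 pair(s) -> 2 * 312 = 624 classical bits

624


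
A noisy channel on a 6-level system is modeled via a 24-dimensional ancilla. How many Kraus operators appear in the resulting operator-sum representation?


Tracing out the environment in an orthonormal basis {|i>_E} gives Kraus operators K_i = <i|_E U |0>_E.
Number of Kraus operators = dim(H_env) = d_env
= 24

24


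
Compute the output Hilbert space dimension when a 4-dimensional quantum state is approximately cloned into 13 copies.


Output space = H^(tensor 13) where dim(H) = 4
dim = 4^13
= 16 (after 2 factors)
= 64 (after 3 factors)
= 256 (after 4 factors)
= 1024 (after 5 factors)
= 4096 (after 6 factors)
= 16384 (after 7 factors)
= 65536 (after 8 factors)
= 262144 (after 9 factors)
= 1048576 (after 10 factors)
= 4194304 (after 11 factors)
= 16777216 (after 12 factors)
= 67108864 (after 13 factors)
= 67108864

67108864


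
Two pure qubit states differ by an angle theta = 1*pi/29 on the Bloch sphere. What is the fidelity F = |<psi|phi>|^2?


For states separated by angle theta on Bloch sphere:
F = cos^2(theta/2)
theta = 1*pi/29 = 0.1083
theta/2 = 0.0542
cos(theta/2) = 0.9985
F = 0.9971

0.9971


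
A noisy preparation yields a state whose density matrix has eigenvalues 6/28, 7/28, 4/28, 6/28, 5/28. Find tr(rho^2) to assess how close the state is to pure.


tr(rho^2) = sum of eigenvalues squared
= (6/28)^2 + (7/28)^2 + (4/28)^2 + (6/28)^2 + (5/28)^2
= (36 + 49 + 16 + 36 + 25) / 784
= 162/784
= 0.2066

0.2066


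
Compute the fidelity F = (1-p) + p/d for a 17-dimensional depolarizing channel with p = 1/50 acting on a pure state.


F = (1-p) + p/d
= (1 - 0.0200) + 0.0200/17
= 0.9800 + 0.0012
= 0.9812

0.9812


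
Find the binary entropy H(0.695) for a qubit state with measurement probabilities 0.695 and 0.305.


S = -p*log2(p) - (1-p)*log2(1-p)
p = 0.6950, 1-p = 0.3050
= -0.6950 * log2(0.6950) - 0.3050 * log2(0.3050)
= -(-0.3648) - (-0.5225)
= 0.8873

0.8873


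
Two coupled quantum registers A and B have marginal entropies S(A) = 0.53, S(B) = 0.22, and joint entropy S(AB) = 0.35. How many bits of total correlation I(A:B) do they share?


I(A:B) = S(A) + S(B) - S(AB)
= 0.53 + 0.22 - 0.35
= 0.4000

0.4000


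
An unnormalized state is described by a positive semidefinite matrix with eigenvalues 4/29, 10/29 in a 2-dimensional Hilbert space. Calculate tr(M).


tr(M) = sum of eigenvalues
= 4/29 + 10/29
= 14/29
= 0.4828

0.4828


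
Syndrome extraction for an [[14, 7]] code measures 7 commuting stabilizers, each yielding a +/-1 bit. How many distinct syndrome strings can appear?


Each stabilizer generator gives a binary (+1 or -1) measurement outcome.
With 7 independent generators:
Total syndromes = 2^7
= 128

128


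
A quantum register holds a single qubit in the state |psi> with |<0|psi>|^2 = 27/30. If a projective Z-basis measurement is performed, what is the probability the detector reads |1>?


|alpha|^2 = 27/30 = 0.9000
|beta|^2 = 1 - 27/30 = 3/30 = 0.1000
P(|1>) = |beta|^2 = 0.1000

0.1000


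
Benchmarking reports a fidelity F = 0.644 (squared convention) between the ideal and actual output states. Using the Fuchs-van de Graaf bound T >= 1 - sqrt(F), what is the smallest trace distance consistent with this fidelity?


Fuchs-van de Graaf (squared-fidelity convention): 1 - sqrt(F) <= T <= sqrt(1 - F).
Lower bound: T >= 1 - sqrt(F)
sqrt(F) = sqrt(0.644) = 0.8025
T >= 1 - 0.8025
T >= 0.1975

0.1975


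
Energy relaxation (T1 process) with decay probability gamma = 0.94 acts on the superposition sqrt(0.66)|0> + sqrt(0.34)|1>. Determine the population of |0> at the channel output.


For amplitude damping with parameter gamma on state sqrt(a)|0> + sqrt(b)|1>:
alpha^2 = 0.66, beta^2 = 0.34
P(|0>) = alpha^2 + gamma * beta^2
= 0.66 + 0.94 * 0.34
= 0.66 + 0.3196
= 0.9796

0.9796


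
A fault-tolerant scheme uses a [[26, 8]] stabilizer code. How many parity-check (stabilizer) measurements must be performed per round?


For an [[n,k]] stabilizer code:
Number of stabilizer generators = n - k
= 26 - 8
= 18

18


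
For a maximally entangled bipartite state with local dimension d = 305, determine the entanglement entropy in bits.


For a maximally entangled state in d x d:
S = log2(d) = log2(305)
= 8.2527

8.2527


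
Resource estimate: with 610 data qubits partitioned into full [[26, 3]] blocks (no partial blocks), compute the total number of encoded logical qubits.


Each code block uses 26 physical qubits for 3 logical qubit(s).
Number of complete blocks = floor(610 / 26) = 23
Logical qubits = 23 * 3
= 69

69


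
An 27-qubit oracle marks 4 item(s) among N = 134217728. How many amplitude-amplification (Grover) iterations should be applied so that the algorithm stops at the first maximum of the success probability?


After j Grover iterations the success probability is P(j) = sin^2((2j+1)*theta), where sin(theta) = sqrt(k/N).
N = 2^27 = 134217728, k = 4
sin(theta) = sqrt(k/N) = 0.0001726334915
theta = arcsin(sqrt(k/N)) = 0.0001726334924 rad
P(j) reaches its first maximum when (2j+1)*theta is as close as possible to pi/2, i.e. j = round(pi/(4*theta) - 1/2).
pi/(4*theta) - 1/2 = 4549.0121
(For comparison, the common estimate pi/4 * sqrt(N/k) = 4549.5121; the exact maximiser is used here.)
Optimal iterations = 4549

4549


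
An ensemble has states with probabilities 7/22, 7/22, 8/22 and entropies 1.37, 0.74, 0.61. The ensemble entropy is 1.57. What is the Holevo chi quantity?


chi = S(rho) - sum_i p_i * S(rho_i)
Weighted entropy = 7/22 * 1.37 + 7/22 * 0.74 + 8/22 * 0.61
= 0.8932
chi = 1.57 - 0.8932
= 0.6768

0.6768


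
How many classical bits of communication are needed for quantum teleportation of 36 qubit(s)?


Quantum teleportation requires 2 classical bits per qubit teleported.
36 qubit(s) -> 2 * 36 = 72 classical bits

72


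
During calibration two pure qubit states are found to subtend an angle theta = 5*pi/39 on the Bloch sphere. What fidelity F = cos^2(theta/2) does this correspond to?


For states separated by angle theta on Bloch sphere:
F = cos^2(theta/2)
theta = 5*pi/39 = 0.4028
theta/2 = 0.2014
cos(theta/2) = 0.9798
F = 0.9600

0.9600


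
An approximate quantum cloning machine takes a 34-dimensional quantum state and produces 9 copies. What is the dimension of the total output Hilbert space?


Output space = H^(tensor 9) where dim(H) = 34
dim = 34^9
= 1156 (after 2 factors)
= 39304 (after 3 factors)
= 1336336 (after 4 factors)
= 45435424 (after 5 factors)
= 1544804416 (after 6 factors)
= 52523350144 (after 7 factors)
= 1785793904896 (after 8 factors)
= 60716992766464 (after 9 factors)
= 60716992766464

60716992766464


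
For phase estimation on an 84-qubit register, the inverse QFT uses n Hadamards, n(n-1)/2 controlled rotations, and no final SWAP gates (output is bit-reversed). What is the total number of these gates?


Hadamard gates: 84
Controlled rotations: n*(n-1)/2 = 84*83/2 = 3486
SWAP gates: 0 (omitted)
Total = 84 + 3486
= 3570

3570


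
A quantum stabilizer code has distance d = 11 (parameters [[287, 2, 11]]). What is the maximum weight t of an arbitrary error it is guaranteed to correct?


Code parameters: [[287, 2, 11]], distance d = 11.
Number of correctable errors = floor((d-1)/2)
= floor((11 - 1)/2)
= floor(10/2)
= 5

5


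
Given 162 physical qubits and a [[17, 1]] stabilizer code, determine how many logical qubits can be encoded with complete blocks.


Each code block uses 17 physical qubits for 1 logical qubit(s).
Number of complete blocks = floor(162 / 17) = 9
Logical qubits = 9 * 1
= 9

9


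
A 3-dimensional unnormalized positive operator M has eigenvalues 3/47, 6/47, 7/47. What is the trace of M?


tr(M) = sum of eigenvalues
= 3/47 + 6/47 + 7/47
= 16/47
= 0.3404

0.3404


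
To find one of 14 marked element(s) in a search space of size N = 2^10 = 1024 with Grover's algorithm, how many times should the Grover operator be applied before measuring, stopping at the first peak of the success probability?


After j Grover iterations the success probability is P(j) = sin^2((2j+1)*theta), where sin(theta) = sqrt(k/N).
N = 2^10 = 1024, k = 14
sin(theta) = sqrt(k/N) = 0.1169267933
theta = arcsin(sqrt(k/N)) = 0.1171948808 rad
P(j) reaches its first maximum when (2j+1)*theta is as close as possible to pi/2, i.e. j = round(pi/(4*theta) - 1/2).
pi/(4*theta) - 1/2 = 6.2016
(For comparison, the common estimate pi/4 * sqrt(N/k) = 6.7170; the exact maximiser is used here.)
Optimal iterations = 6

6


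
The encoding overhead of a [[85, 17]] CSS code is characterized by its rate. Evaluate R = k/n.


Code rate R = k/n
= 17/85
= 0.2000

0.2000


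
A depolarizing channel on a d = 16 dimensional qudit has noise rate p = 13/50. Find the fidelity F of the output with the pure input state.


F = (1-p) + p/d
= (1 - 0.2600) + 0.2600/16
= 0.7400 + 0.0163
= 0.7562

0.7562


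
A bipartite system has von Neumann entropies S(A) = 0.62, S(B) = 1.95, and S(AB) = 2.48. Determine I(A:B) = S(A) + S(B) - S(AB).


I(A:B) = S(A) + S(B) - S(AB)
= 0.62 + 1.95 - 2.48
= 0.0900

0.0900


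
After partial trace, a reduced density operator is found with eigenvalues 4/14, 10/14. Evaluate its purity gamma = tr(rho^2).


tr(rho^2) = sum of eigenvalues squared
= (4/14)^2 + (10/14)^2
= (16 + 100) / 196
= 116/196
= 0.5918

0.5918


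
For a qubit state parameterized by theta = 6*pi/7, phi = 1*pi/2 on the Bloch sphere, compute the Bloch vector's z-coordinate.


theta = 2.6928, phi = 1.5708
r_z = cos(theta) = -0.9010

-0.9010


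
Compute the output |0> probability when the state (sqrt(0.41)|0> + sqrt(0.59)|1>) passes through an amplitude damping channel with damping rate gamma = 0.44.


For amplitude damping with parameter gamma on state sqrt(a)|0> + sqrt(b)|1>:
alpha^2 = 0.41, beta^2 = 0.59
P(|0>) = alpha^2 + gamma * beta^2
= 0.41 + 0.44 * 0.59
= 0.41 + 0.2596
= 0.6696

0.6696


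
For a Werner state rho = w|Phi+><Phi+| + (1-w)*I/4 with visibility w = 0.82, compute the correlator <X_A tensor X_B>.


|Phi+> = (|00> + |11>)/sqrt(2)
For the pure Bell state, <X_A X_B> = +1 (Bell-state Pauli correlator).
The maximally-mixed part I/4 has tr(I/4 * P tensor P) = 0 for any traceless Pauli P.
So <X_A X_B>_rho = w * (+1) + (1 - w) * 0
= 0.82 * (+1)
= 0.8200

0.8200


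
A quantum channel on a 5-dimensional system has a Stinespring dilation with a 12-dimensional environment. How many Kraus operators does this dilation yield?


Tracing out the environment in an orthonormal basis {|i>_E} gives Kraus operators K_i = <i|_E U |0>_E.
Number of Kraus operators = dim(H_env) = d_env
= 12

12


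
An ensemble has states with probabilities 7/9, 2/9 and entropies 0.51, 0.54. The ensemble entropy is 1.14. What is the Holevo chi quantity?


chi = S(rho) - sum_i p_i * S(rho_i)
Weighted entropy = 7/9 * 0.51 + 2/9 * 0.54
= 0.5167
chi = 1.14 - 0.5167
= 0.6233

0.6233


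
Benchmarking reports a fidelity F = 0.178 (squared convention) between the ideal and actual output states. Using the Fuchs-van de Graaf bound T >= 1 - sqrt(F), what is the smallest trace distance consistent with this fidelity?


Fuchs-van de Graaf (squared-fidelity convention): 1 - sqrt(F) <= T <= sqrt(1 - F).
Lower bound: T >= 1 - sqrt(F)
sqrt(F) = sqrt(0.178) = 0.4219
T >= 1 - 0.4219
T >= 0.5781

0.5781


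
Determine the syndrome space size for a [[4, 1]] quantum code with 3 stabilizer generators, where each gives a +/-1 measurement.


Each stabilizer generator gives a binary (+1 or -1) measurement outcome.
With 3 independent generators:
Total syndromes = 2^3
= 8

8


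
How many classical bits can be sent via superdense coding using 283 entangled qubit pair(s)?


Superdense coding allows 2 classical bits per shared entangled pair.
283 pair(s) -> 2 * 283 = 566 classical bits

566


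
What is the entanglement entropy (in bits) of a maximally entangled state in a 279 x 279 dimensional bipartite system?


For a maximally entangled state in d x d:
S = log2(d) = log2(279)
= 8.1241

8.1241


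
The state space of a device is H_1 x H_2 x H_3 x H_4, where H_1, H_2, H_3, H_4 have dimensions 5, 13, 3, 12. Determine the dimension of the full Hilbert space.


dim(H_1 x H_2 x H_3 x H_4) = 5 * 13 * 3 * 12
= 65 * 3 * 12
= 195 * 12
= 2340

2340


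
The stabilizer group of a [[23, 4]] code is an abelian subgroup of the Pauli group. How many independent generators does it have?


For an [[n,k]] stabilizer code:
Number of stabilizer generators = n - k
= 23 - 4
= 19

19


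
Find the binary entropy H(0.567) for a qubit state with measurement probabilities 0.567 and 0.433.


S = -p*log2(p) - (1-p)*log2(1-p)
p = 0.5670, 1-p = 0.4330
= -0.5670 * log2(0.5670) - 0.4330 * log2(0.4330)
= -(-0.4641) - (-0.5229)
= 0.9870

0.9870


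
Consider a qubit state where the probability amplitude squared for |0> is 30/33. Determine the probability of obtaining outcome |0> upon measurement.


|alpha|^2 = 30/33 = 0.9091
|beta|^2 = 1 - 30/33 = 3/33 = 0.0909
P(|0>) = |alpha|^2 = 0.9091

0.9091


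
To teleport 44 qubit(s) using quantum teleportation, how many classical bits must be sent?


Quantum teleportation requires 2 classical bits per qubit teleported.
44 qubit(s) -> 2 * 44 = 88 classical bits

88


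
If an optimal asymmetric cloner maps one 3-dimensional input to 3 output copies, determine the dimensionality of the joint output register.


Output space = H^(tensor 3) where dim(H) = 3
dim = 3^3
= 9 (after 2 factors)
= 27 (after 3 factors)
= 27

27


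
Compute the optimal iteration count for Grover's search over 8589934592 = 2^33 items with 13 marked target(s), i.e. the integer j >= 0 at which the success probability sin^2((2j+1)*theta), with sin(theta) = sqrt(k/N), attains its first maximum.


After j Grover iterations the success probability is P(j) = sin^2((2j+1)*theta), where sin(theta) = sqrt(k/N).
N = 2^33 = 8589934592, k = 13
sin(theta) = sqrt(k/N) = 3.890243159e-05
theta = arcsin(sqrt(k/N)) = 3.89024316e-05 rad
P(j) reaches its first maximum when (2j+1)*theta is as close as possible to pi/2, i.e. j = round(pi/(4*theta) - 1/2).
pi/(4*theta) - 1/2 = 20188.4222
(For comparison, the common estimate pi/4 * sqrt(N/k) = 20188.9222; the exact maximiser is used here.)
Optimal iterations = 20188

20188


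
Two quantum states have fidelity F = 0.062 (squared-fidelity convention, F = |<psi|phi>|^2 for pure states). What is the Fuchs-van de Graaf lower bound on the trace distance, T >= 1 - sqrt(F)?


Fuchs-van de Graaf (squared-fidelity convention): 1 - sqrt(F) <= T <= sqrt(1 - F).
Lower bound: T >= 1 - sqrt(F)
sqrt(F) = sqrt(0.062) = 0.2490
T >= 1 - 0.2490
T >= 0.7510

0.7510


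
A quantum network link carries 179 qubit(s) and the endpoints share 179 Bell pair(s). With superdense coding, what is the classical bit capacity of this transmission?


Superdense coding allows 2 classical bits per shared entangled pair.
179 pair(s) -> 2 * 179 = 358 classical bits

358


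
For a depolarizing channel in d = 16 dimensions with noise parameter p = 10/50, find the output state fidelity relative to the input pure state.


F = (1-p) + p/d
= (1 - 0.2000) + 0.2000/16
= 0.8000 + 0.0125
= 0.8125

0.8125


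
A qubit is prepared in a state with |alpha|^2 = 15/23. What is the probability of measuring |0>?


|alpha|^2 = 15/23 = 0.6522
|beta|^2 = 1 - 15/23 = 8/23 = 0.3478
P(|0>) = |alpha|^2 = 0.6522

0.6522


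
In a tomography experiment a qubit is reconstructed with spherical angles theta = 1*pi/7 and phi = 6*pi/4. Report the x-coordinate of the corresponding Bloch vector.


theta = 0.4488, phi = 4.7124
r_x = sin(theta)*cos(phi) = 0.4339 * 0.0000
r_x = 0.0000

0.0000


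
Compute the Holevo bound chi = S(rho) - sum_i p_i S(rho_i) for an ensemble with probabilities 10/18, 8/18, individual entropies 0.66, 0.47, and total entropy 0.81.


chi = S(rho) - sum_i p_i * S(rho_i)
Weighted entropy = 10/18 * 0.66 + 8/18 * 0.47
= 0.5756
chi = 0.81 - 0.5756
= 0.2344

0.2344


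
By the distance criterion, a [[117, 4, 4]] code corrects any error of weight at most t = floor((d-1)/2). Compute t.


Code parameters: [[117, 4, 4]], distance d = 4.
Number of correctable errors = floor((d-1)/2)
= floor((4 - 1)/2)
= floor(3/2)
= 1

1


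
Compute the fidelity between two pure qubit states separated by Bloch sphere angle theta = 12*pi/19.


For states separated by angle theta on Bloch sphere:
F = cos^2(theta/2)
theta = 12*pi/19 = 1.9842
theta/2 = 0.9921
cos(theta/2) = 0.5469
F = 0.2992

0.2992


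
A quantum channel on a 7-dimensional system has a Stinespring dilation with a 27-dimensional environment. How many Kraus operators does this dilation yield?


Tracing out the environment in an orthonormal basis {|i>_E} gives Kraus operators K_i = <i|_E U |0>_E.
Number of Kraus operators = dim(H_env) = d_env
= 27

27


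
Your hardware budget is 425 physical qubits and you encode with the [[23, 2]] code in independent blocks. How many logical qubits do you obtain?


Each code block uses 23 physical qubits for 2 logical qubit(s).
Number of complete blocks = floor(425 / 23) = 18
Logical qubits = 18 * 2
= 36

36


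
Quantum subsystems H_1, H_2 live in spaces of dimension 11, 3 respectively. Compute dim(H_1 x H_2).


dim(H_1 x H_2) = 11 * 3
= 33

33


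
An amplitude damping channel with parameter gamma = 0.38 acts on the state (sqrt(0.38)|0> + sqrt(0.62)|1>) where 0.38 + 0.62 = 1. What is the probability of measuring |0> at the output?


For amplitude damping with parameter gamma on state sqrt(a)|0> + sqrt(b)|1>:
alpha^2 = 0.38, beta^2 = 0.62
P(|0>) = alpha^2 + gamma * beta^2
= 0.38 + 0.38 * 0.62
= 0.38 + 0.2356
= 0.6156

0.6156


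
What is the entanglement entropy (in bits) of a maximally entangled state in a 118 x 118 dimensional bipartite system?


For a maximally entangled state in d x d:
S = log2(d) = log2(118)
= 6.8826

6.8826


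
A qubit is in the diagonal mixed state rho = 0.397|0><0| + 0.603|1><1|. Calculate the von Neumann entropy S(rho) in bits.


S = -p*log2(p) - (1-p)*log2(1-p)
p = 0.3970, 1-p = 0.6030
= -0.3970 * log2(0.3970) - 0.6030 * log2(0.6030)
= -(-0.5291) - (-0.4401)
= 0.9692

0.9692


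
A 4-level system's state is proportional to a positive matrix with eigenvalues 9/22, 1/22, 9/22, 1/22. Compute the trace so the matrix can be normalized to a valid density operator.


tr(M) = sum of eigenvalues
= 9/22 + 1/22 + 9/22 + 1/22
= 20/22
= 0.9091

0.9091


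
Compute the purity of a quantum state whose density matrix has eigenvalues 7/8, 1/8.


tr(rho^2) = sum of eigenvalues squared
= (7/8)^2 + (1/8)^2
= (49 + 1) / 64
= 50/64
= 0.7812

0.7812


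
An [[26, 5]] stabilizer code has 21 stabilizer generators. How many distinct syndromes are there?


Each stabilizer generator gives a binary (+1 or -1) measurement outcome.
With 21 independent generators:
Total syndromes = 2^21
= 2097152

2097152


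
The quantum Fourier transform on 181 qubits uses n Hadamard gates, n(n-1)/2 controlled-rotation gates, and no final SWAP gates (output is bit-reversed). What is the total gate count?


Hadamard gates: 181
Controlled rotations: n*(n-1)/2 = 181*180/2 = 16290
SWAP gates: 0 (omitted)
Total = 181 + 16290
= 16471

16471


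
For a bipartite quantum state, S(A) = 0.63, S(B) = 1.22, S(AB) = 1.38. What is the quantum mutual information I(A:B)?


I(A:B) = S(A) + S(B) - S(AB)
= 0.63 + 1.22 - 1.38
= 0.4700

0.4700


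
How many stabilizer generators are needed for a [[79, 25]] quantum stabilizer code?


For an [[n,k]] stabilizer code:
Number of stabilizer generators = n - k
= 79 - 25
= 54

54


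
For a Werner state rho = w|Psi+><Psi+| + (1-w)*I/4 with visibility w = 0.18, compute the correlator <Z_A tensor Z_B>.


|Psi+> = (|01> + |10>)/sqrt(2)
For the pure Bell state, <Z_A Z_B> = -1 (Bell-state Pauli correlator).
The maximally-mixed part I/4 has tr(I/4 * P tensor P) = 0 for any traceless Pauli P.
So <Z_A Z_B>_rho = w * (-1) + (1 - w) * 0
= 0.18 * (-1)
= -0.1800

-0.1800


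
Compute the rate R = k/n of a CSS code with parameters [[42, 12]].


Code rate R = k/n
= 12/42
= 0.2857

0.2857


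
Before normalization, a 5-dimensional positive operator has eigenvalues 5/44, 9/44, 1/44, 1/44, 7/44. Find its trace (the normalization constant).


tr(M) = sum of eigenvalues
= 5/44 + 9/44 + 1/44 + 1/44 + 7/44
= 23/44
= 0.5227

0.5227


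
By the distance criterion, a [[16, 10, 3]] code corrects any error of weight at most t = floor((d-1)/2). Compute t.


Code parameters: [[16, 10, 3]], distance d = 3.
Number of correctable errors = floor((d-1)/2)
= floor((3 - 1)/2)
= floor(2/2)
= 1

1


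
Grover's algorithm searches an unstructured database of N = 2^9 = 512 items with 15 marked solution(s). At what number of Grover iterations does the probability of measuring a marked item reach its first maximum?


After j Grover iterations the success probability is P(j) = sin^2((2j+1)*theta), where sin(theta) = sqrt(k/N).
N = 2^9 = 512, k = 15
sin(theta) = sqrt(k/N) = 0.1711632992
theta = arcsin(sqrt(k/N)) = 0.1720102719 rad
P(j) reaches its first maximum when (2j+1)*theta is as close as possible to pi/2, i.e. j = round(pi/(4*theta) - 1/2).
pi/(4*theta) - 1/2 = 4.0660
(For comparison, the common estimate pi/4 * sqrt(N/k) = 4.5886; the exact maximiser is used here.)
Optimal iterations = 4

4


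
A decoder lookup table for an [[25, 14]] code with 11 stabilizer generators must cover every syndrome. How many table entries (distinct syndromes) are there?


Each stabilizer generator gives a binary (+1 or -1) measurement outcome.
With 11 independent generators:
Total syndromes = 2^11
= 2048

2048


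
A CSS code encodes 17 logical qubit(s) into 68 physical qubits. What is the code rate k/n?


Code rate R = k/n
= 17/68
= 0.2500

0.2500


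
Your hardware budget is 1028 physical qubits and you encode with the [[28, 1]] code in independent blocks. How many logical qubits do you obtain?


Each code block uses 28 physical qubits for 1 logical qubit(s).
Number of complete blocks = floor(1028 / 28) = 36
Logical qubits = 36 * 1
= 36

36


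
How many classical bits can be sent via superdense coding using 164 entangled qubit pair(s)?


Superdense coding allows 2 classical bits per shared entangled pair.
164 pair(s) -> 2 * 164 = 328 classical bits

328


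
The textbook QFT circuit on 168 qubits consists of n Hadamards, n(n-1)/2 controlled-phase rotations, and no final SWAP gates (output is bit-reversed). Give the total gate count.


Hadamard gates: 168
Controlled rotations: n*(n-1)/2 = 168*167/2 = 14028
SWAP gates: 0 (omitted)
Total = 168 + 14028
= 14196

14196


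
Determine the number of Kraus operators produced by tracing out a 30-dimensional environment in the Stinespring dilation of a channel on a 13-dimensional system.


Tracing out the environment in an orthonormal basis {|i>_E} gives Kraus operators K_i = <i|_E U |0>_E.
Number of Kraus operators = dim(H_env) = d_env
= 30

30


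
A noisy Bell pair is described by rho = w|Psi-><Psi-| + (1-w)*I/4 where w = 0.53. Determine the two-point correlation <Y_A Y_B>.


|Psi-> = (|01> - |10>)/sqrt(2)
For the pure Bell state, <Y_A Y_B> = -1 (Bell-state Pauli correlator).
The maximally-mixed part I/4 has tr(I/4 * P tensor P) = 0 for any traceless Pauli P.
So <Y_A Y_B>_rho = w * (-1) + (1 - w) * 0
= 0.53 * (-1)
= -0.5300

-0.5300


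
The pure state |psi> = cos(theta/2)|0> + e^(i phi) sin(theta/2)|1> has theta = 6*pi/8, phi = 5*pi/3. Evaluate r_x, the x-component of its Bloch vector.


theta = 2.3562, phi = 5.2360
r_x = sin(theta)*cos(phi) = 0.7071 * 0.5000
r_x = 0.3536

0.3536


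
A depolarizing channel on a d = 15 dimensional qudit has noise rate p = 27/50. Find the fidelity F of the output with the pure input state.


F = (1-p) + p/d
= (1 - 0.5400) + 0.5400/15
= 0.4600 + 0.0360
= 0.4960

0.4960


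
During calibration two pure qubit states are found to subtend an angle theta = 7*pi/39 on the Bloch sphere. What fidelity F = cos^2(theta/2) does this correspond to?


For states separated by angle theta on Bloch sphere:
F = cos^2(theta/2)
theta = 7*pi/39 = 0.5639
theta/2 = 0.2819
cos(theta/2) = 0.9605
F = 0.9226

0.9226


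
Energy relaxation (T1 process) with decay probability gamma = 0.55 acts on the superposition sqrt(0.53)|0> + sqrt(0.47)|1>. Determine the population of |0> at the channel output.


For amplitude damping with parameter gamma on state sqrt(a)|0> + sqrt(b)|1>:
alpha^2 = 0.53, beta^2 = 0.47
P(|0>) = alpha^2 + gamma * beta^2
= 0.53 + 0.55 * 0.47
= 0.53 + 0.2585
= 0.7885

0.7885


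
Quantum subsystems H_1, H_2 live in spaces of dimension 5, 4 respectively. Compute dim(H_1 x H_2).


dim(H_1 x H_2) = 5 * 4
= 20

20


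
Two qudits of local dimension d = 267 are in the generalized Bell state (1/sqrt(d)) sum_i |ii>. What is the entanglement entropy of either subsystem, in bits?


For a maximally entangled state in d x d:
S = log2(d) = log2(267)
= 8.0607

8.0607


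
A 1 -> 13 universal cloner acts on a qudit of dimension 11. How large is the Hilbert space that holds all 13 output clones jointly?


Output space = H^(tensor 13) where dim(H) = 11
dim = 11^13
= 121 (after 2 factors)
= 1331 (after 3 factors)
= 14641 (after 4 factors)
= 161051 (after 5 factors)
= 1771561 (after 6 factors)
= 19487171 (after 7 factors)
= 214358881 (after 8 factors)
= 2357947691 (after 9 factors)
= 25937424601 (after 10 factors)
= 285311670611 (after 11 factors)
= 3138428376721 (after 12 factors)
= 34522712143931 (after 13 factors)
= 34522712143931

34522712143931


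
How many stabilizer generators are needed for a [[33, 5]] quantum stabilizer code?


For an [[n,k]] stabilizer code:
Number of stabilizer generators = n - k
= 33 - 5
= 28

28


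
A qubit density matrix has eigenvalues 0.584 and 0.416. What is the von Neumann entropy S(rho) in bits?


S = -p*log2(p) - (1-p)*log2(1-p)
p = 0.5840, 1-p = 0.4160
= -0.5840 * log2(0.5840) - 0.4160 * log2(0.4160)
= -(-0.4532) - (-0.5264)
= 0.9795

0.9795


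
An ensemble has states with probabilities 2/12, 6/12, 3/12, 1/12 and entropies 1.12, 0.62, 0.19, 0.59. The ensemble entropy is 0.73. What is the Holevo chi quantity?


chi = S(rho) - sum_i p_i * S(rho_i)
Weighted entropy = 2/12 * 1.12 + 6/12 * 0.62 + 3/12 * 0.19 + 1/12 * 0.59
= 0.5933
chi = 0.73 - 0.5933
= 0.1367

0.1367


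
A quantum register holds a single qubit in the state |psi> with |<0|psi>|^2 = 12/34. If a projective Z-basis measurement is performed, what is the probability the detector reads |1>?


|alpha|^2 = 12/34 = 0.3529
|beta|^2 = 1 - 12/34 = 22/34 = 0.6471
P(|1>) = |beta|^2 = 0.6471

0.6471


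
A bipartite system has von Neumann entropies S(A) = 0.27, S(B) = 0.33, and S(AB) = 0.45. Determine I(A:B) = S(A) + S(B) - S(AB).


I(A:B) = S(A) + S(B) - S(AB)
= 0.27 + 0.33 - 0.45
= 0.1500

0.1500


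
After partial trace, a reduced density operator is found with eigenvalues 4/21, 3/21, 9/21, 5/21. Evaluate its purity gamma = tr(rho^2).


tr(rho^2) = sum of eigenvalues squared
= (4/21)^2 + (3/21)^2 + (9/21)^2 + (5/21)^2
= (16 + 9 + 81 + 25) / 441
= 131/441
= 0.2971

0.2971


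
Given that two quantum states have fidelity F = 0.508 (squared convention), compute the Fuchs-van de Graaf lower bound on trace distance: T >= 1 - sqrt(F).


Fuchs-van de Graaf (squared-fidelity convention): 1 - sqrt(F) <= T <= sqrt(1 - F).
Lower bound: T >= 1 - sqrt(F)
sqrt(F) = sqrt(0.508) = 0.7127
T >= 1 - 0.7127
T >= 0.2873

0.2873


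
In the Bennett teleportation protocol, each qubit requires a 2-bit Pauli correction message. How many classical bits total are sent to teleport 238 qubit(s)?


Quantum teleportation requires 2 classical bits per qubit teleported.
238 qubit(s) -> 2 * 238 = 476 classical bits

476


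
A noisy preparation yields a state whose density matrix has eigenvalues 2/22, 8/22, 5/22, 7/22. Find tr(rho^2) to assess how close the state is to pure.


tr(rho^2) = sum of eigenvalues squared
= (2/22)^2 + (8/22)^2 + (5/22)^2 + (7/22)^2
= (4 + 64 + 25 + 49) / 484
= 142/484
= 0.2934

0.2934


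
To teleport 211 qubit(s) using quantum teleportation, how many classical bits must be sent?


Quantum teleportation requires 2 classical bits per qubit teleported.
211 qubit(s) -> 2 * 211 = 422 classical bits

422


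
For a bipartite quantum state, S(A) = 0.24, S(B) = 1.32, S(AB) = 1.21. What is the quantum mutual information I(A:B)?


I(A:B) = S(A) + S(B) - S(AB)
= 0.24 + 1.32 - 1.21
= 0.3500

0.3500
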